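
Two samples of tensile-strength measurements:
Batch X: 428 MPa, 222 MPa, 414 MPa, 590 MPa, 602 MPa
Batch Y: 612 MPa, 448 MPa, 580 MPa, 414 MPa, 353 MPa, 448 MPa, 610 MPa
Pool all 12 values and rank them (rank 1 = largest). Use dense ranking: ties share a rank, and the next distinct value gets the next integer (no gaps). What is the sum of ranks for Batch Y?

Sorted (descending): 612, 610, 602, 590, 580, 448, 448, 428, 414, 414, 353, 222
The 2 values of 448 share dense rank 6.
The 2 values of 414 share dense rank 8.
Remaining distinct values take the next consecutive integers.
Batch Y values → pooled ranks: 612→1, 448→6, 580→5, 414→8, 353→9, 448→6, 610→2
Rank sum = 1 + 6 + 5 + 8 + 9 + 6 + 2 = 37

37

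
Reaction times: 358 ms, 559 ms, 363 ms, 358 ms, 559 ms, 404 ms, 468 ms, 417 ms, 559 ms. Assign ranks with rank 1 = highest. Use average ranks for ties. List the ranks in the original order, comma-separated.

8.5, 2, 7, 8.5, 2, 6, 4, 5, 2

Sorted (descending): 559, 559, 559, 468, 417, 404, 363, 358, 358
The 3 values of 559 occupy positions 1–3 → average rank 2.
The 2 values of 358 occupy positions 8–9 → average rank (8+9)/2 = 8.5.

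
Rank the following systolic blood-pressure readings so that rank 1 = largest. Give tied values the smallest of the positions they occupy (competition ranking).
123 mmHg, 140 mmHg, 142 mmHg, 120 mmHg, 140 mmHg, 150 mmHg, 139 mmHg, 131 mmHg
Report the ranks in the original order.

Sorted (descending): 150, 142, 140, 140, 139, 131, 123, 120
The 2 values of 140 occupy positions 3–4 → each gets rank 3.

7, 3, 2, 8, 3, 1, 5, 6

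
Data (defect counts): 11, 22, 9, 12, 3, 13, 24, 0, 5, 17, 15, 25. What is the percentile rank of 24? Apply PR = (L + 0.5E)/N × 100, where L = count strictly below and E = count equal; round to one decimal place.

N = 12.
Strictly below 24: 10. Equal to 24: 1.
PR = (10 + 0.5·1)/12 × 100 = 87.5

87.5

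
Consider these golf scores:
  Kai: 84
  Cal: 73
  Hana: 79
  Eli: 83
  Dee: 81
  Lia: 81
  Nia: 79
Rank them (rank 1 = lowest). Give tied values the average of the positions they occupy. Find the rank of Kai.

7

Sorted (ascending): 73, 79, 79, 81, 81, 83, 84
The 2 values of 79 occupy positions 2–3 → average rank (2+3)/2 = 2.5.
The 2 values of 81 occupy positions 4–5 → average rank (4+5)/2 = 4.5.
Kai has value 84 → rank 7.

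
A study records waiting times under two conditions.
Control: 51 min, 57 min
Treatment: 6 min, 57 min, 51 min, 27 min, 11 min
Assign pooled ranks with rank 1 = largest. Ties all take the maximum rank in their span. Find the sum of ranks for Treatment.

24

Sorted (descending): 57, 57, 51, 51, 27, 11, 6
The 2 values of 57 occupy positions 1–2 → each gets rank 2.
The 2 values of 51 occupy positions 3–4 → each gets rank 4.
Treatment values → pooled ranks: 6→7, 57→2, 51→4, 27→5, 11→6
Rank sum = 7 + 2 + 4 + 5 + 6 = 24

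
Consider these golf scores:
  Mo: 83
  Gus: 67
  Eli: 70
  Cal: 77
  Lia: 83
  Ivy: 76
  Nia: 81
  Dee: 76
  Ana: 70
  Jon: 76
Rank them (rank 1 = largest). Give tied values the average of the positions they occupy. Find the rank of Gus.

Sorted (descending): 83, 83, 81, 77, 76, 76, 76, 70, 70, 67
The 2 values of 83 occupy positions 1–2 → average rank (1+2)/2 = 1.5.
The 3 values of 76 occupy positions 5–7 → average rank 6.
The 2 values of 70 occupy positions 8–9 → average rank (8+9)/2 = 8.5.
Gus has value 67 → rank 10.

10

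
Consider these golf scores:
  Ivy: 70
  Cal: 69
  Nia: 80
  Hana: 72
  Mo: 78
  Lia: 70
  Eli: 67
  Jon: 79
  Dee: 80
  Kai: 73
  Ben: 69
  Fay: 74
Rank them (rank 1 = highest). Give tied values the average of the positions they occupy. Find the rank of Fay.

5

Sorted (descending): 80, 80, 79, 78, 74, 73, 72, 70, 70, 69, 69, 67
The 2 values of 80 occupy positions 1–2 → average rank (1+2)/2 = 1.5.
The 2 values of 70 occupy positions 8–9 → average rank (8+9)/2 = 8.5.
The 2 values of 69 occupy positions 10–11 → average rank (10+11)/2 = 10.5.
Fay has value 74 → rank 5.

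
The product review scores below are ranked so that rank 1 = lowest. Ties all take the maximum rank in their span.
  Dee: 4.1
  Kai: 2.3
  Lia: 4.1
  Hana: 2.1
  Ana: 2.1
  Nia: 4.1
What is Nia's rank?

6

Sorted (ascending): 2.1, 2.1, 2.3, 4.1, 4.1, 4.1
The 2 values of 2.1 occupy positions 1–2 → each gets rank 2.
The 3 values of 4.1 occupy positions 4–6 → each gets rank 6.
Nia has value 4.1 → rank 6.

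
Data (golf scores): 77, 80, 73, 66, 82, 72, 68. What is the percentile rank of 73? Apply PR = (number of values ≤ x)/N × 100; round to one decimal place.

57.1

N = 7.
Strictly below 73: 3. Equal to 73: 1.
PR = 4/7 × 100 = 57.1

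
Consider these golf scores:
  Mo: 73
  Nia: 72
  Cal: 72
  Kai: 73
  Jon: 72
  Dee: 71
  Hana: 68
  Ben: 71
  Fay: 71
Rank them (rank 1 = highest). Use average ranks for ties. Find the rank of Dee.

7

Sorted (descending): 73, 73, 72, 72, 72, 71, 71, 71, 68
The 2 values of 73 occupy positions 1–2 → average rank (1+2)/2 = 1.5.
The 3 values of 72 occupy positions 3–5 → average rank 4.
The 3 values of 71 occupy positions 6–8 → average rank 7.
Dee has value 71 → rank 7.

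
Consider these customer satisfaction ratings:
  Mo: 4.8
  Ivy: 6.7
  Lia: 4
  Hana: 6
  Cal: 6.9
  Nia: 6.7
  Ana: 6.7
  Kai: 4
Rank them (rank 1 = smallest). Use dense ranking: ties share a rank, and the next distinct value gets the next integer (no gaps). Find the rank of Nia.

Sorted (ascending): 4, 4, 4.8, 6, 6.7, 6.7, 6.7, 6.9
The 2 values of 4 share dense rank 1.
The 3 values of 6.7 share dense rank 4.
Remaining distinct values take the next consecutive integers.
Nia has value 6.7 → rank 4.

4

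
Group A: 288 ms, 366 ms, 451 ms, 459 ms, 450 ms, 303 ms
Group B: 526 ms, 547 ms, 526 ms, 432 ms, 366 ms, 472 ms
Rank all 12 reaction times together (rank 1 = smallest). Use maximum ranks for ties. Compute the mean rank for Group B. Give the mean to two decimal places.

Sorted (ascending): 288, 303, 366, 366, 432, 450, 451, 459, 472, 526, 526, 547
The 2 values of 366 occupy positions 3–4 → each gets rank 4.
The 2 values of 526 occupy positions 10–11 → each gets rank 11.
Group B values → pooled ranks: 526→11, 547→12, 526→11, 432→5, 366→4, 472→9
Mean rank = (11 + 12 + 11 + 5 + 4 + 9) / 6 = 8.67

8.67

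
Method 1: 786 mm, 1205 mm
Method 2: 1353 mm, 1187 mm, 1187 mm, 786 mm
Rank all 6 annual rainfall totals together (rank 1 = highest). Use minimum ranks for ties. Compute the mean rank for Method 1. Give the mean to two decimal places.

3.50

Sorted (descending): 1353, 1205, 1187, 1187, 786, 786
The 2 values of 1187 occupy positions 3–4 → each gets rank 3.
The 2 values of 786 occupy positions 5–6 → each gets rank 5.
Method 1 values → pooled ranks: 786→5, 1205→2
Mean rank = (5 + 2) / 2 = 3.50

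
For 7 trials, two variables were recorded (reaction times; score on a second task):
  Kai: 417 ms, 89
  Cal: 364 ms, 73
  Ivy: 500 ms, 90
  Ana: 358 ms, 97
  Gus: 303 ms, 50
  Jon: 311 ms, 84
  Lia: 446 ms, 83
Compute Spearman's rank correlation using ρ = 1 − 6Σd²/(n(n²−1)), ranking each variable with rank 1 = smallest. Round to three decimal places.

0.393

Ranks of variable 1: 5, 4, 7, 3, 1, 2, 6
Ranks of variable 2: 5, 2, 6, 7, 1, 4, 3
d = r₁ − r₂: 0, 2, 1, -4, 0, -2, 3
d²: 0, 4, 1, 16, 0, 4, 9; Σd² = 34
ρ = 1 − 6·34/(7·48) = 1 − 204/336 = 0.393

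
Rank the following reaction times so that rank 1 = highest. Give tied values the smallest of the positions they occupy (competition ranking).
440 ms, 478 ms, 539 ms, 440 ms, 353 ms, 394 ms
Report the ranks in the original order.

Sorted (descending): 539, 478, 440, 440, 394, 353
The 2 values of 440 occupy positions 3–4 → each gets rank 3.

3, 2, 1, 3, 6, 5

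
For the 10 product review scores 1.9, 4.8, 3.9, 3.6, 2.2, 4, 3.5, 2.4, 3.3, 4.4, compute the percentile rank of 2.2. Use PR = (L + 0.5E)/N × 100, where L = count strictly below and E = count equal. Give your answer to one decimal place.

15.0

N = 10.
Strictly below 2.2: 1. Equal to 2.2: 1.
PR = (1 + 0.5·1)/10 × 100 = 15.0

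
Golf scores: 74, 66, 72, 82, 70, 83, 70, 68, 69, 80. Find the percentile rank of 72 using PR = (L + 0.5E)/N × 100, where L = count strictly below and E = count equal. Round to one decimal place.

N = 10.
Strictly below 72: 5. Equal to 72: 1.
PR = (5 + 0.5·1)/10 × 100 = 55.0

55.0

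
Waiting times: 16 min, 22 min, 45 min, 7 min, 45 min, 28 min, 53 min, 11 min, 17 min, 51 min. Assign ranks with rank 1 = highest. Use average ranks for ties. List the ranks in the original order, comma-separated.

Sorted (descending): 53, 51, 45, 45, 28, 22, 17, 16, 11, 7
The 2 values of 45 occupy positions 3–4 → average rank (3+4)/2 = 3.5.

8, 6, 3.5, 10, 3.5, 5, 1, 9, 7, 2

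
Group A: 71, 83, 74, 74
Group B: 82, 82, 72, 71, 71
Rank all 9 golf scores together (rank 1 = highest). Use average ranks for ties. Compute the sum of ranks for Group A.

18

Sorted (descending): 83, 82, 82, 74, 74, 72, 71, 71, 71
The 2 values of 82 occupy positions 2–3 → average rank (2+3)/2 = 2.5.
The 2 values of 74 occupy positions 4–5 → average rank (4+5)/2 = 4.5.
The 3 values of 71 occupy positions 7–9 → average rank 8.
Group A values → pooled ranks: 71→8, 83→1, 74→4.5, 74→4.5
Rank sum = 8 + 1 + 4.5 + 4.5 = 18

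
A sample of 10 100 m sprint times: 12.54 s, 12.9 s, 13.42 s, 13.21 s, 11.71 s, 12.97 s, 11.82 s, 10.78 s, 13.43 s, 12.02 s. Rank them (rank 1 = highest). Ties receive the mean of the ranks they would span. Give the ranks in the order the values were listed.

6, 5, 2, 3, 9, 4, 8, 10, 1, 7

Sorted (descending): 13.43, 13.42, 13.21, 12.97, 12.9, 12.54, 12.02, 11.82, 11.71, 10.78
No ties — each value takes its position as its rank.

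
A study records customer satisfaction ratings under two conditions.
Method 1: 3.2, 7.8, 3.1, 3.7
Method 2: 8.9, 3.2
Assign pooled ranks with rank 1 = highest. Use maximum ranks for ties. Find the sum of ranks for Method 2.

Sorted (descending): 8.9, 7.8, 3.7, 3.2, 3.2, 3.1
The 2 values of 3.2 occupy positions 4–5 → each gets rank 5.
Method 2 values → pooled ranks: 8.9→1, 3.2→5
Rank sum = 1 + 5 = 6

6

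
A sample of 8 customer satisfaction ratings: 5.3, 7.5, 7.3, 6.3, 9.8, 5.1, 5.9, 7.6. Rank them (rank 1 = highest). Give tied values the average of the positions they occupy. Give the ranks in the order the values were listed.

Sorted (descending): 9.8, 7.6, 7.5, 7.3, 6.3, 5.9, 5.3, 5.1
No ties — each value takes its position as its rank.

7, 3, 4, 5, 1, 8, 6, 2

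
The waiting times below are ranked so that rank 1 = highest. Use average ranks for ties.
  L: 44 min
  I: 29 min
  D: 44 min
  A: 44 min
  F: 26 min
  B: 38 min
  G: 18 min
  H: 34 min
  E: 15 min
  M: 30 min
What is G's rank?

Sorted (descending): 44, 44, 44, 38, 34, 30, 29, 26, 18, 15
The 3 values of 44 occupy positions 1–3 → average rank 2.
G has value 18 min → rank 9.

9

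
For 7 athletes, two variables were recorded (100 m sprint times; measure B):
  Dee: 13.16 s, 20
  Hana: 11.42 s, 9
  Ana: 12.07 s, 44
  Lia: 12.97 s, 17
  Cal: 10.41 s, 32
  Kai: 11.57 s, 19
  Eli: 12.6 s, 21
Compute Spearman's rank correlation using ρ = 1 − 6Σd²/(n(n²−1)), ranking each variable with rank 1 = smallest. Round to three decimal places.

-0.071

Ranks of variable 1: 7, 2, 4, 6, 1, 3, 5
Ranks of variable 2: 4, 1, 7, 2, 6, 3, 5
d = r₁ − r₂: 3, 1, -3, 4, -5, 0, 0
d²: 9, 1, 9, 16, 25, 0, 0; Σd² = 60
ρ = 1 − 6·60/(7·48) = 1 − 360/336 = -0.071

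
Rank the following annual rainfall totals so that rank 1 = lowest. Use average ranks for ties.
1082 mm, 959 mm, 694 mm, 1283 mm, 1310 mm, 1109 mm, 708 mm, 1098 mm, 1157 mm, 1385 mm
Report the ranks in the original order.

4, 3, 1, 8, 9, 6, 2, 5, 7, 10

Sorted (ascending): 694, 708, 959, 1082, 1098, 1109, 1157, 1283, 1310, 1385
No ties — each value takes its position as its rank.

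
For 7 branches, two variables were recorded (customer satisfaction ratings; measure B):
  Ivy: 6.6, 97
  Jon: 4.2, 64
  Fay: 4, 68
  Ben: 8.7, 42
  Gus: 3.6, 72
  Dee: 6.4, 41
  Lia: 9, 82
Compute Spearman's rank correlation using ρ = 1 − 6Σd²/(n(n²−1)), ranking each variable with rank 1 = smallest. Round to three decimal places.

0.107

Ranks of variable 1: 5, 3, 2, 6, 1, 4, 7
Ranks of variable 2: 7, 3, 4, 2, 5, 1, 6
d = r₁ − r₂: -2, 0, -2, 4, -4, 3, 1
d²: 4, 0, 4, 16, 16, 9, 1; Σd² = 50
ρ = 1 − 6·50/(7·48) = 1 − 300/336 = 0.107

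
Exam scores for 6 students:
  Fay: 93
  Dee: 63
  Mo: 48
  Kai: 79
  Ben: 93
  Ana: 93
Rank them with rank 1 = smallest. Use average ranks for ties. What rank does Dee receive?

Sorted (ascending): 48, 63, 79, 93, 93, 93
The 3 values of 93 occupy positions 4–6 → average rank 5.
Dee has value 63 → rank 2.

2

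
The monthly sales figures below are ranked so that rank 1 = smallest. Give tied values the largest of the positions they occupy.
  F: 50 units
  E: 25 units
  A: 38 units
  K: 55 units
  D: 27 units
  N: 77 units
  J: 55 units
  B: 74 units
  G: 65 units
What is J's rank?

Sorted (ascending): 25, 27, 38, 50, 55, 55, 65, 74, 77
The 2 values of 55 occupy positions 5–6 → each gets rank 6.
J has value 55 units → rank 6.

6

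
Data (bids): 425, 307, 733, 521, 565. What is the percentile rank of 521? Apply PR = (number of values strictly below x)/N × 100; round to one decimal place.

N = 5.
Strictly below 521: 2. Equal to 521: 1.
PR = 2/5 × 100 = 40.0

40.0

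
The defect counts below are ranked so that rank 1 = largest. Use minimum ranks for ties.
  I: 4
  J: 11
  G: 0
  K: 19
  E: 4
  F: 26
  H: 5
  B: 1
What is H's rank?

Sorted (descending): 26, 19, 11, 5, 4, 4, 1, 0
The 2 values of 4 occupy positions 5–6 → each gets rank 5.
H has value 5 → rank 4.

4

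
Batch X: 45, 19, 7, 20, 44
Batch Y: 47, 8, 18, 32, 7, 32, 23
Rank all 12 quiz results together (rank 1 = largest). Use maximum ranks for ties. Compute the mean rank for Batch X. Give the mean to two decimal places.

Sorted (descending): 47, 45, 44, 32, 32, 23, 20, 19, 18, 8, 7, 7
The 2 values of 32 occupy positions 4–5 → each gets rank 5.
The 2 values of 7 occupy positions 11–12 → each gets rank 12.
Batch X values → pooled ranks: 45→2, 19→8, 7→12, 20→7, 44→3
Mean rank = (2 + 8 + 12 + 7 + 3) / 5 = 6.40

6.40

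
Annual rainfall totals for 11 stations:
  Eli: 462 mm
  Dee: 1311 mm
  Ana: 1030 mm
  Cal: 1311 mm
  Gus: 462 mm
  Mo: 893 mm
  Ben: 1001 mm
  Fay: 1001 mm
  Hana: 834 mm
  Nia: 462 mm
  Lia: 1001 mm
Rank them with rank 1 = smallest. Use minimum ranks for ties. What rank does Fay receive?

Sorted (ascending): 462, 462, 462, 834, 893, 1001, 1001, 1001, 1030, 1311, 1311
The 3 values of 462 occupy positions 1–3 → each gets rank 1.
The 3 values of 1001 occupy positions 6–8 → each gets rank 6.
The 2 values of 1311 occupy positions 10–11 → each gets rank 10.
Fay has value 1001 mm → rank 6.

6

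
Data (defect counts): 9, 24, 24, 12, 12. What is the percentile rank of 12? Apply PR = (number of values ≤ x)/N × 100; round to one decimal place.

N = 5.
Strictly below 12: 1. Equal to 12: 2.
PR = 3/5 × 100 = 60.0

60.0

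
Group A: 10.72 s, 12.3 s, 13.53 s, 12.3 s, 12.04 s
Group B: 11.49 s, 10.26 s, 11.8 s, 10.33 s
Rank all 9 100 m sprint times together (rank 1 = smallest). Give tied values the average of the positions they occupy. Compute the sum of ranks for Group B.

Sorted (ascending): 10.26, 10.33, 10.72, 11.49, 11.8, 12.04, 12.3, 12.3, 13.53
The 2 values of 12.3 occupy positions 7–8 → average rank (7+8)/2 = 7.5.
Group B values → pooled ranks: 11.49→4, 10.26→1, 11.8→5, 10.33→2
Rank sum = 4 + 1 + 5 + 2 = 12

12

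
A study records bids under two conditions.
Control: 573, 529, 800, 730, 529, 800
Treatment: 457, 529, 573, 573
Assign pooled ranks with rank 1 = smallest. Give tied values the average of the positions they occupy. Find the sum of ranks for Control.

Sorted (ascending): 457, 529, 529, 529, 573, 573, 573, 730, 800, 800
The 3 values of 529 occupy positions 2–4 → average rank 3.
The 3 values of 573 occupy positions 5–7 → average rank 6.
The 2 values of 800 occupy positions 9–10 → average rank (9+10)/2 = 9.5.
Control values → pooled ranks: 573→6, 529→3, 800→9.5, 730→8, 529→3, 800→9.5
Rank sum = 6 + 3 + 9.5 + 8 + 3 + 9.5 = 39

39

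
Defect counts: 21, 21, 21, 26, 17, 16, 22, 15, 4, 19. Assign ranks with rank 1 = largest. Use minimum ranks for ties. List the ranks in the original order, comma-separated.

Sorted (descending): 26, 22, 21, 21, 21, 19, 17, 16, 15, 4
The 3 values of 21 occupy positions 3–5 → each gets rank 3.

3, 3, 3, 1, 7, 8, 2, 9, 10, 6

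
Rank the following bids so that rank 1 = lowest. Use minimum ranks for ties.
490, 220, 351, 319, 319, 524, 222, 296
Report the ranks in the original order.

Sorted (ascending): 220, 222, 296, 319, 319, 351, 490, 524
The 2 values of 319 occupy positions 4–5 → each gets rank 4.

7, 1, 6, 4, 4, 8, 2, 3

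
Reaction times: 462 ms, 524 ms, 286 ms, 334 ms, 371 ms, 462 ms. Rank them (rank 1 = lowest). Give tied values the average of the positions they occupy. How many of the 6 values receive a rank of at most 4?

Sorted (ascending): 286, 334, 371, 462, 462, 524
The 2 values of 462 occupy positions 4–5 → average rank (4+5)/2 = 4.5.
Ranks ≤ 4: {1, 2, 3} → 3 values.

3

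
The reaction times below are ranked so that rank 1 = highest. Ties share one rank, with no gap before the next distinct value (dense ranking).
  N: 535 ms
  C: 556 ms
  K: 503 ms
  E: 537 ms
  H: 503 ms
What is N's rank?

3

Sorted (descending): 556, 537, 535, 503, 503
The 2 values of 503 share dense rank 4.
Remaining distinct values take the next consecutive integers.
N has value 535 ms → rank 3.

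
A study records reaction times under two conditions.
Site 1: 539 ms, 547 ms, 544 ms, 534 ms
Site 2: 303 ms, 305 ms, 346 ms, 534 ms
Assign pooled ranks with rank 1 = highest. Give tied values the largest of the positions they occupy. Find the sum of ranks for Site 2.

26

Sorted (descending): 547, 544, 539, 534, 534, 346, 305, 303
The 2 values of 534 occupy positions 4–5 → each gets rank 5.
Site 2 values → pooled ranks: 303→8, 305→7, 346→6, 534→5
Rank sum = 8 + 7 + 6 + 5 = 26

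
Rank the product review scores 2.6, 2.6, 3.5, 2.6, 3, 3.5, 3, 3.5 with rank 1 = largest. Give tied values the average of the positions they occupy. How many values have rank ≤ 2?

Sorted (descending): 3.5, 3.5, 3.5, 3, 3, 2.6, 2.6, 2.6
The 3 values of 3.5 occupy positions 1–3 → average rank 2.
The 2 values of 3 occupy positions 4–5 → average rank (4+5)/2 = 4.5.
The 3 values of 2.6 occupy positions 6–8 → average rank 7.
Ranks ≤ 2: {2, 2, 2} → 3 values.

3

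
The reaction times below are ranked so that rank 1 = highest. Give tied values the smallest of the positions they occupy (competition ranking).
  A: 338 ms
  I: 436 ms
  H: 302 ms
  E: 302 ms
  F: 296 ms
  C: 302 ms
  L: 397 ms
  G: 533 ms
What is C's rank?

Sorted (descending): 533, 436, 397, 338, 302, 302, 302, 296
The 3 values of 302 occupy positions 5–7 → each gets rank 5.
C has value 302 ms → rank 5.

5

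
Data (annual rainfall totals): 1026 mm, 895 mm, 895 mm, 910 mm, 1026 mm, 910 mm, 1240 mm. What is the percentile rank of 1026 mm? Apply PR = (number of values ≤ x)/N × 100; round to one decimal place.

N = 7.
Strictly below 1026: 4. Equal to 1026: 2.
PR = 6/7 × 100 = 85.7

85.7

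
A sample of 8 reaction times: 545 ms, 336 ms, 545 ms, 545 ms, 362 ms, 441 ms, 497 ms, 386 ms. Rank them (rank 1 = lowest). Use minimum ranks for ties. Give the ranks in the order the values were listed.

6, 1, 6, 6, 2, 4, 5, 3

Sorted (ascending): 336, 362, 386, 441, 497, 545, 545, 545
The 3 values of 545 occupy positions 6–8 → each gets rank 6.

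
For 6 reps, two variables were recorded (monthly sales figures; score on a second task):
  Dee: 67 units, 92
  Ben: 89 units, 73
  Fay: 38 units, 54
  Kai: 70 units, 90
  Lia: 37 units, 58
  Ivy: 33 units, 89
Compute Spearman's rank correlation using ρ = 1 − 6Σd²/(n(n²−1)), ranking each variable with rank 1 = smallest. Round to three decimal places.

0.257

Ranks of variable 1: 4, 6, 3, 5, 2, 1
Ranks of variable 2: 6, 3, 1, 5, 2, 4
d = r₁ − r₂: -2, 3, 2, 0, 0, -3
d²: 4, 9, 4, 0, 0, 9; Σd² = 26
ρ = 1 − 6·26/(6·35) = 1 − 156/210 = 0.257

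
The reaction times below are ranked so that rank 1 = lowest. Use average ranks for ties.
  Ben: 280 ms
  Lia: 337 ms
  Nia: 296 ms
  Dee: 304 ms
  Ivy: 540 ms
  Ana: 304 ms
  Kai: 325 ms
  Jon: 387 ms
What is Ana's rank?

Sorted (ascending): 280, 296, 304, 304, 325, 337, 387, 540
The 2 values of 304 occupy positions 3–4 → average rank (3+4)/2 = 3.5.
Ana has value 304 ms → rank 3.5.

3.5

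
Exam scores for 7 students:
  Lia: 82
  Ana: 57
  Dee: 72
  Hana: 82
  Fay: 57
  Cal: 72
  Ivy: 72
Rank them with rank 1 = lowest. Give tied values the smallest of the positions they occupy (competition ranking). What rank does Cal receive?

3

Sorted (ascending): 57, 57, 72, 72, 72, 82, 82
The 2 values of 57 occupy positions 1–2 → each gets rank 1.
The 3 values of 72 occupy positions 3–5 → each gets rank 3.
The 2 values of 82 occupy positions 6–7 → each gets rank 6.
Cal has value 72 → rank 3.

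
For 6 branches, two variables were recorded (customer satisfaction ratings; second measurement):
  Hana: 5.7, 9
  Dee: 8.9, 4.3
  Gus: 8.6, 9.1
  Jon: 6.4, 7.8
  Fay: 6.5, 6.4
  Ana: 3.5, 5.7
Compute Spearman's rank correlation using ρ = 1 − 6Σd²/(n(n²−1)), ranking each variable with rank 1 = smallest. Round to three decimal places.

-0.086

Ranks of variable 1: 2, 6, 5, 3, 4, 1
Ranks of variable 2: 5, 1, 6, 4, 3, 2
d = r₁ − r₂: -3, 5, -1, -1, 1, -1
d²: 9, 25, 1, 1, 1, 1; Σd² = 38
ρ = 1 − 6·38/(6·35) = 1 − 228/210 = -0.086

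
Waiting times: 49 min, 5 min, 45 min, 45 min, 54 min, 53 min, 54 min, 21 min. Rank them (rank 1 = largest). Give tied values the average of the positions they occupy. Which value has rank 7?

21

Sorted (descending): 54, 54, 53, 49, 45, 45, 21, 5
The 2 values of 54 occupy positions 1–2 → average rank (1+2)/2 = 1.5.
The 2 values of 45 occupy positions 5–6 → average rank (5+6)/2 = 5.5.
Rank 7 → value 21.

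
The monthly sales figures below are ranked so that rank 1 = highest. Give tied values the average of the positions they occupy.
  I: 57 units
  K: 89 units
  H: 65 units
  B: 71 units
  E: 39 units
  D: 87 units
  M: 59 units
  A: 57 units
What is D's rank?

Sorted (descending): 89, 87, 71, 65, 59, 57, 57, 39
The 2 values of 57 occupy positions 6–7 → average rank (6+7)/2 = 6.5.
D has value 87 units → rank 2.

2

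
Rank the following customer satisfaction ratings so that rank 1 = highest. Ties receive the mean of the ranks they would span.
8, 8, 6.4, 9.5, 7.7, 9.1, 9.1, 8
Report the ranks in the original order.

Sorted (descending): 9.5, 9.1, 9.1, 8, 8, 8, 7.7, 6.4
The 2 values of 9.1 occupy positions 2–3 → average rank (2+3)/2 = 2.5.
The 3 values of 8 occupy positions 4–6 → average rank 5.

5, 5, 8, 1, 7, 2.5, 2.5, 5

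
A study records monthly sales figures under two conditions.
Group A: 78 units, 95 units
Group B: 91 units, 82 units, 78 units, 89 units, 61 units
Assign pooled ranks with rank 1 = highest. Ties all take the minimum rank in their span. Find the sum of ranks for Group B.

21

Sorted (descending): 95, 91, 89, 82, 78, 78, 61
The 2 values of 78 occupy positions 5–6 → each gets rank 5.
Group B values → pooled ranks: 91→2, 82→4, 78→5, 89→3, 61→7
Rank sum = 2 + 4 + 5 + 3 + 7 = 21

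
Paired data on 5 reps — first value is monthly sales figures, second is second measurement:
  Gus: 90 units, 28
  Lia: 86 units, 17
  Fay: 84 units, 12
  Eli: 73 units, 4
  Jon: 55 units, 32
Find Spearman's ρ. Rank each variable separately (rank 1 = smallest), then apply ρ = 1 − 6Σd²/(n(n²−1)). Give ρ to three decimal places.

Ranks of variable 1: 5, 4, 3, 2, 1
Ranks of variable 2: 4, 3, 2, 1, 5
d = r₁ − r₂: 1, 1, 1, 1, -4
d²: 1, 1, 1, 1, 16; Σd² = 20
ρ = 1 − 6·20/(5·24) = 1 − 120/120 = 0.000

0.000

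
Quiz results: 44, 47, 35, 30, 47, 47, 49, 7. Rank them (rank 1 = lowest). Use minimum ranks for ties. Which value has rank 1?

Sorted (ascending): 7, 30, 35, 44, 47, 47, 47, 49
The 3 values of 47 occupy positions 5–7 → each gets rank 5.
Rank 1 → value 7.

7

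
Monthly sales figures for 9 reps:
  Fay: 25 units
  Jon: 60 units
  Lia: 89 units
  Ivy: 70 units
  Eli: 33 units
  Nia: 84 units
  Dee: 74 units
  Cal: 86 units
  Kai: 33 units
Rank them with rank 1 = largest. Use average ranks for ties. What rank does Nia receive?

Sorted (descending): 89, 86, 84, 74, 70, 60, 33, 33, 25
The 2 values of 33 occupy positions 7–8 → average rank (7+8)/2 = 7.5.
Nia has value 84 units → rank 3.

3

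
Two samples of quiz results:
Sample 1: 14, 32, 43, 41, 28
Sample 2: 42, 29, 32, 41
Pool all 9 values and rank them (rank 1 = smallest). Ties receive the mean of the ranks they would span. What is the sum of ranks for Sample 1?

23

Sorted (ascending): 14, 28, 29, 32, 32, 41, 41, 42, 43
The 2 values of 32 occupy positions 4–5 → average rank (4+5)/2 = 4.5.
The 2 values of 41 occupy positions 6–7 → average rank (6+7)/2 = 6.5.
Sample 1 values → pooled ranks: 14→1, 32→4.5, 43→9, 41→6.5, 28→2
Rank sum = 1 + 4.5 + 9 + 6.5 + 2 = 23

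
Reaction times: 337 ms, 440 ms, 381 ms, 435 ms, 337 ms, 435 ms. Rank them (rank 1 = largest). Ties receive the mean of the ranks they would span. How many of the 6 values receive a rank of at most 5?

4

Sorted (descending): 440, 435, 435, 381, 337, 337
The 2 values of 435 occupy positions 2–3 → average rank (2+3)/2 = 2.5.
The 2 values of 337 occupy positions 5–6 → average rank (5+6)/2 = 5.5.
Ranks ≤ 5: {1, 2.5, 2.5, 4} → 4 values.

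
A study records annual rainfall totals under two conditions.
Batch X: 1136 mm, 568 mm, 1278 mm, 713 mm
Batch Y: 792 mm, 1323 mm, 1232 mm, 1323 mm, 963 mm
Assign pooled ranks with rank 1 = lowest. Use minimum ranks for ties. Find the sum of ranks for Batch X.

15

Sorted (ascending): 568, 713, 792, 963, 1136, 1232, 1278, 1323, 1323
The 2 values of 1323 occupy positions 8–9 → each gets rank 8.
Batch X values → pooled ranks: 1136→5, 568→1, 1278→7, 713→2
Rank sum = 5 + 1 + 7 + 2 = 15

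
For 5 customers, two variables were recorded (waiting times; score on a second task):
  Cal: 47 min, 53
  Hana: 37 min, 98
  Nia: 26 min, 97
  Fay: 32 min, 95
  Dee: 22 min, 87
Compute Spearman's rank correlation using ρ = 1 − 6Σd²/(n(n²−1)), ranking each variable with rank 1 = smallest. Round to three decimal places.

-0.100

Ranks of variable 1: 5, 4, 2, 3, 1
Ranks of variable 2: 1, 5, 4, 3, 2
d = r₁ − r₂: 4, -1, -2, 0, -1
d²: 16, 1, 4, 0, 1; Σd² = 22
ρ = 1 − 6·22/(5·24) = 1 − 132/120 = -0.100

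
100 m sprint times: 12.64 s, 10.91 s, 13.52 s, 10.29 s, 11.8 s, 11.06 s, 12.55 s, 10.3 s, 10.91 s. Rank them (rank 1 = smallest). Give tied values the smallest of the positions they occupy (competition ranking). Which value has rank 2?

10.3

Sorted (ascending): 10.29, 10.3, 10.91, 10.91, 11.06, 11.8, 12.55, 12.64, 13.52
The 2 values of 10.91 occupy positions 3–4 → each gets rank 3.
Rank 2 → value 10.3.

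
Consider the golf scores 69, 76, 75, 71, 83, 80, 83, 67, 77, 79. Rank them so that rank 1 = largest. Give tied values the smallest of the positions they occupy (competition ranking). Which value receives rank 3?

Sorted (descending): 83, 83, 80, 79, 77, 76, 75, 71, 69, 67
The 2 values of 83 occupy positions 1–2 → each gets rank 1.
Rank 3 → value 80.

80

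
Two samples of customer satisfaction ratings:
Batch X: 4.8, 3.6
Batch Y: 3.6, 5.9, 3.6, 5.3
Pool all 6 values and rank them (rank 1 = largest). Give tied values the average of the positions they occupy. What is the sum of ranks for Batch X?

Sorted (descending): 5.9, 5.3, 4.8, 3.6, 3.6, 3.6
The 3 values of 3.6 occupy positions 4–6 → average rank 5.
Batch X values → pooled ranks: 4.8→3, 3.6→5
Rank sum = 3 + 5 = 8

8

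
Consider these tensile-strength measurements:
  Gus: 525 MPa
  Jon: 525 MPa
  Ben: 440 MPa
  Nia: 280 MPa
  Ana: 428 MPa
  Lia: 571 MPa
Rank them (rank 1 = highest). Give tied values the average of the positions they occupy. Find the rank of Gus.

Sorted (descending): 571, 525, 525, 440, 428, 280
The 2 values of 525 occupy positions 2–3 → average rank (2+3)/2 = 2.5.
Gus has value 525 MPa → rank 2.5.

2.5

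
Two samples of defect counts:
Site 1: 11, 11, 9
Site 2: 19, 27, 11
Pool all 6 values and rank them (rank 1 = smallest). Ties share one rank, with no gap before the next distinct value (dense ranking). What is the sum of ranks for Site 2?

9

Sorted (ascending): 9, 11, 11, 11, 19, 27
The 3 values of 11 share dense rank 2.
Remaining distinct values take the next consecutive integers.
Site 2 values → pooled ranks: 19→3, 27→4, 11→2
Rank sum = 3 + 4 + 2 = 9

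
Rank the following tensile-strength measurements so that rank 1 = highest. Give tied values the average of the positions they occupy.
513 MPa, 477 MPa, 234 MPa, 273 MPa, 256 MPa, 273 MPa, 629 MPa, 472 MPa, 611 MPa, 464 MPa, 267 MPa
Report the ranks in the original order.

Sorted (descending): 629, 611, 513, 477, 472, 464, 273, 273, 267, 256, 234
The 2 values of 273 occupy positions 7–8 → average rank (7+8)/2 = 7.5.

3, 4, 11, 7.5, 10, 7.5, 1, 5, 2, 6, 9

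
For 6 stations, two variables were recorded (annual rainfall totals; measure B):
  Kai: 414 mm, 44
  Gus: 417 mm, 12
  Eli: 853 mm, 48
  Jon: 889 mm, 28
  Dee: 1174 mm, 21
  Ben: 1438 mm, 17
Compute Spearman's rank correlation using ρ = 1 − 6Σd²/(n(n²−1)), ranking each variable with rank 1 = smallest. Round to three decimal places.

-0.314

Ranks of variable 1: 1, 2, 3, 4, 5, 6
Ranks of variable 2: 5, 1, 6, 4, 3, 2
d = r₁ − r₂: -4, 1, -3, 0, 2, 4
d²: 16, 1, 9, 0, 4, 16; Σd² = 46
ρ = 1 − 6·46/(6·35) = 1 − 276/210 = -0.314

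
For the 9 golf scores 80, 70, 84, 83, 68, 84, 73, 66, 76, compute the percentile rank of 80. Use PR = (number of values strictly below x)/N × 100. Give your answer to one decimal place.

N = 9.
Strictly below 80: 5. Equal to 80: 1.
PR = 5/9 × 100 = 55.6

55.6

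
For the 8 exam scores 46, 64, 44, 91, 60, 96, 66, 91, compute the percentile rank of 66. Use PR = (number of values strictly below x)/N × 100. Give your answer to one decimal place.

50.0

N = 8.
Strictly below 66: 4. Equal to 66: 1.
PR = 4/8 × 100 = 50.0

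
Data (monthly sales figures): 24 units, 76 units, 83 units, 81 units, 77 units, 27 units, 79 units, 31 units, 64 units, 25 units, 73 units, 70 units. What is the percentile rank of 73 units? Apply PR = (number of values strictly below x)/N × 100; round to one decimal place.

N = 12.
Strictly below 73: 6. Equal to 73: 1.
PR = 6/12 × 100 = 50.0

50.0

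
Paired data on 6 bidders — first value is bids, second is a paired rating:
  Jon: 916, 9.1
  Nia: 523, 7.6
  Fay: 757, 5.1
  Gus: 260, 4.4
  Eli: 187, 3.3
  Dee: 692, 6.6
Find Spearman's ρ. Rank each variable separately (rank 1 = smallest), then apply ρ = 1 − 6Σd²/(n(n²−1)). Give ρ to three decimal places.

Ranks of variable 1: 6, 3, 5, 2, 1, 4
Ranks of variable 2: 6, 5, 3, 2, 1, 4
d = r₁ − r₂: 0, -2, 2, 0, 0, 0
d²: 0, 4, 4, 0, 0, 0; Σd² = 8
ρ = 1 − 6·8/(6·35) = 1 − 48/210 = 0.771

0.771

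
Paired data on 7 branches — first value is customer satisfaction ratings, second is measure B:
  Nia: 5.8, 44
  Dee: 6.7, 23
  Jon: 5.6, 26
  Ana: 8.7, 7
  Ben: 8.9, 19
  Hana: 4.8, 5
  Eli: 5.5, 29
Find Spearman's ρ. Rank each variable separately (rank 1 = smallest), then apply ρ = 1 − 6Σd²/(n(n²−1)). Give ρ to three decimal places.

-0.107

Ranks of variable 1: 4, 5, 3, 6, 7, 1, 2
Ranks of variable 2: 7, 4, 5, 2, 3, 1, 6
d = r₁ − r₂: -3, 1, -2, 4, 4, 0, -4
d²: 9, 1, 4, 16, 16, 0, 16; Σd² = 62
ρ = 1 − 6·62/(7·48) = 1 − 372/336 = -0.107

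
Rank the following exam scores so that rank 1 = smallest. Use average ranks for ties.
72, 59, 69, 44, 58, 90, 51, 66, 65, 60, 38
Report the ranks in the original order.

Sorted (ascending): 38, 44, 51, 58, 59, 60, 65, 66, 69, 72, 90
No ties — each value takes its position as its rank.

10, 5, 9, 2, 4, 11, 3, 8, 7, 6, 1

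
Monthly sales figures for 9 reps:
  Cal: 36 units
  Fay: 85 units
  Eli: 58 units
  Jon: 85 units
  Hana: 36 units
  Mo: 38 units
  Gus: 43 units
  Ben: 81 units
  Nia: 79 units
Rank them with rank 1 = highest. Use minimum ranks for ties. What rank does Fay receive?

1

Sorted (descending): 85, 85, 81, 79, 58, 43, 38, 36, 36
The 2 values of 85 occupy positions 1–2 → each gets rank 1.
The 2 values of 36 occupy positions 8–9 → each gets rank 8.
Fay has value 85 units → rank 1.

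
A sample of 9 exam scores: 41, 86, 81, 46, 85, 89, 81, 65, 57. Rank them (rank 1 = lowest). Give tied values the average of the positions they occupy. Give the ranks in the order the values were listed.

Sorted (ascending): 41, 46, 57, 65, 81, 81, 85, 86, 89
The 2 values of 81 occupy positions 5–6 → average rank (5+6)/2 = 5.5.

1, 8, 5.5, 2, 7, 9, 5.5, 4, 3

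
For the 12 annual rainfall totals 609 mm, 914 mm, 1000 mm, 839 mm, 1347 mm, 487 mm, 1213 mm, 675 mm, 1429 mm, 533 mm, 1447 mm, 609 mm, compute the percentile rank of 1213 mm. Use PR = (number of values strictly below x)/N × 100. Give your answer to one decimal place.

N = 12.
Strictly below 1213: 8. Equal to 1213: 1.
PR = 8/12 × 100 = 66.7

66.7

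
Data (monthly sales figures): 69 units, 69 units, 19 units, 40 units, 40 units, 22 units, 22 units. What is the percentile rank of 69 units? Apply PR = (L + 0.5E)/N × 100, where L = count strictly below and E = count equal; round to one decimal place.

85.7

N = 7.
Strictly below 69: 5. Equal to 69: 2.
PR = (5 + 0.5·2)/7 × 100 = 85.7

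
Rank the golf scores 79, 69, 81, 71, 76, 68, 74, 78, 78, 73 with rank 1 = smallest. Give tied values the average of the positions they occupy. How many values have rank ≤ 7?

6

Sorted (ascending): 68, 69, 71, 73, 74, 76, 78, 78, 79, 81
The 2 values of 78 occupy positions 7–8 → average rank (7+8)/2 = 7.5.
Ranks ≤ 7: {1, 2, 3, 4, 5, 6} → 6 values.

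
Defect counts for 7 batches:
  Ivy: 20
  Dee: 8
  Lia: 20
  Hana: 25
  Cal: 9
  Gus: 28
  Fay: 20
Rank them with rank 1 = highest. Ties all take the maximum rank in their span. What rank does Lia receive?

Sorted (descending): 28, 25, 20, 20, 20, 9, 8
The 3 values of 20 occupy positions 3–5 → each gets rank 5.
Lia has value 20 → rank 5.

5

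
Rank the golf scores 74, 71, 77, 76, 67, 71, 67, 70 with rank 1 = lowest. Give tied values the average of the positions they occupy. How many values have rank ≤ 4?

3

Sorted (ascending): 67, 67, 70, 71, 71, 74, 76, 77
The 2 values of 67 occupy positions 1–2 → average rank (1+2)/2 = 1.5.
The 2 values of 71 occupy positions 4–5 → average rank (4+5)/2 = 4.5.
Ranks ≤ 4: {1.5, 1.5, 3} → 3 values.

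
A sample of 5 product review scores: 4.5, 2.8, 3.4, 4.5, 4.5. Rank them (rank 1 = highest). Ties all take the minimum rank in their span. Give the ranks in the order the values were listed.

1, 5, 4, 1, 1

Sorted (descending): 4.5, 4.5, 4.5, 3.4, 2.8
The 3 values of 4.5 occupy positions 1–3 → each gets rank 1.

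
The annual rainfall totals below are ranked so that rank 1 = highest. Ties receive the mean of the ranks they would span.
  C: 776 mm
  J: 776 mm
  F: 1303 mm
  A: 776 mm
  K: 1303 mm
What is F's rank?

1.5

Sorted (descending): 1303, 1303, 776, 776, 776
The 2 values of 1303 occupy positions 1–2 → average rank (1+2)/2 = 1.5.
The 3 values of 776 occupy positions 3–5 → average rank 4.
F has value 1303 mm → rank 1.5.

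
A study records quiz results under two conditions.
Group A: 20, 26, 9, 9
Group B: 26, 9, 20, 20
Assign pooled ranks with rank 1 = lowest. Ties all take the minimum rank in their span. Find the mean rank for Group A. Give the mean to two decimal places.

Sorted (ascending): 9, 9, 9, 20, 20, 20, 26, 26
The 3 values of 9 occupy positions 1–3 → each gets rank 1.
The 3 values of 20 occupy positions 4–6 → each gets rank 4.
The 2 values of 26 occupy positions 7–8 → each gets rank 7.
Group A values → pooled ranks: 20→4, 26→7, 9→1, 9→1
Mean rank = (4 + 7 + 1 + 1) / 4 = 3.25

3.25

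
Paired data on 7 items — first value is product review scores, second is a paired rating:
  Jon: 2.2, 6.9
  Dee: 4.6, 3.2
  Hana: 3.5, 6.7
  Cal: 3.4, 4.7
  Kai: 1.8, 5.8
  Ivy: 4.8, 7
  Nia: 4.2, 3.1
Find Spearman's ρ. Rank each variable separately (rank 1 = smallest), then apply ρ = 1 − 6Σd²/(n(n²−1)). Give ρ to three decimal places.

Ranks of variable 1: 2, 6, 4, 3, 1, 7, 5
Ranks of variable 2: 6, 2, 5, 3, 4, 7, 1
d = r₁ − r₂: -4, 4, -1, 0, -3, 0, 4
d²: 16, 16, 1, 0, 9, 0, 16; Σd² = 58
ρ = 1 − 6·58/(7·48) = 1 − 348/336 = -0.036

-0.036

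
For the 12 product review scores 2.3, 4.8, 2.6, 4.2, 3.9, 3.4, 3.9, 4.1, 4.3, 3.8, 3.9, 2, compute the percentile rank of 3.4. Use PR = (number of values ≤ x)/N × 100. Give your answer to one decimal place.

N = 12.
Strictly below 3.4: 3. Equal to 3.4: 1.
PR = 4/12 × 100 = 33.3

33.3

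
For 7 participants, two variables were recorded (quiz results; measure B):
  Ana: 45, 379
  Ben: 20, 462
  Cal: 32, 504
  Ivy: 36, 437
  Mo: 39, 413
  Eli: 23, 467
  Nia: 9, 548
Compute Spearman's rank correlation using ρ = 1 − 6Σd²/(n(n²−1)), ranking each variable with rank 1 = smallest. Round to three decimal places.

-0.857

Ranks of variable 1: 7, 2, 4, 5, 6, 3, 1
Ranks of variable 2: 1, 4, 6, 3, 2, 5, 7
d = r₁ − r₂: 6, -2, -2, 2, 4, -2, -6
d²: 36, 4, 4, 4, 16, 4, 36; Σd² = 104
ρ = 1 − 6·104/(7·48) = 1 − 624/336 = -0.857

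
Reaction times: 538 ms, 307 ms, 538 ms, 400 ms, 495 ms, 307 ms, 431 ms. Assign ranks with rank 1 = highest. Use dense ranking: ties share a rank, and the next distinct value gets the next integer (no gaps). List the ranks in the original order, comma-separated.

1, 5, 1, 4, 2, 5, 3

Sorted (descending): 538, 538, 495, 431, 400, 307, 307
The 2 values of 538 share dense rank 1.
The 2 values of 307 share dense rank 5.
Remaining distinct values take the next consecutive integers.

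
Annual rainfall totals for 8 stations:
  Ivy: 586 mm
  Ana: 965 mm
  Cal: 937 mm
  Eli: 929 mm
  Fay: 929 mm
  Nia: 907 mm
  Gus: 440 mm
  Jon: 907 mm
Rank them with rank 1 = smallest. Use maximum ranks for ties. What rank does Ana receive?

8

Sorted (ascending): 440, 586, 907, 907, 929, 929, 937, 965
The 2 values of 907 occupy positions 3–4 → each gets rank 4.
The 2 values of 929 occupy positions 5–6 → each gets rank 6.
Ana has value 965 mm → rank 8.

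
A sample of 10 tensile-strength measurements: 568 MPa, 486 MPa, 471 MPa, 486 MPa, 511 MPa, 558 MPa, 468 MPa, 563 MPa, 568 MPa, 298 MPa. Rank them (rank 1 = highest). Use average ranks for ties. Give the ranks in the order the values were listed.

1.5, 6.5, 8, 6.5, 5, 4, 9, 3, 1.5, 10

Sorted (descending): 568, 568, 563, 558, 511, 486, 486, 471, 468, 298
The 2 values of 568 occupy positions 1–2 → average rank (1+2)/2 = 1.5.
The 2 values of 486 occupy positions 6–7 → average rank (6+7)/2 = 6.5.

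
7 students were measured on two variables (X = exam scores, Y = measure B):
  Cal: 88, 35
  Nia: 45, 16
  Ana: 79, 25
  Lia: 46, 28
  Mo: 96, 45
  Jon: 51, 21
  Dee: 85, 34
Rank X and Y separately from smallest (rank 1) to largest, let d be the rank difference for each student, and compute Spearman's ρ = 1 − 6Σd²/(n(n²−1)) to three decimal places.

Ranks of variable 1: 6, 1, 4, 2, 7, 3, 5
Ranks of variable 2: 6, 1, 3, 4, 7, 2, 5
d = r₁ − r₂: 0, 0, 1, -2, 0, 1, 0
d²: 0, 0, 1, 4, 0, 1, 0; Σd² = 6
ρ = 1 − 6·6/(7·48) = 1 − 36/336 = 0.893

0.893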